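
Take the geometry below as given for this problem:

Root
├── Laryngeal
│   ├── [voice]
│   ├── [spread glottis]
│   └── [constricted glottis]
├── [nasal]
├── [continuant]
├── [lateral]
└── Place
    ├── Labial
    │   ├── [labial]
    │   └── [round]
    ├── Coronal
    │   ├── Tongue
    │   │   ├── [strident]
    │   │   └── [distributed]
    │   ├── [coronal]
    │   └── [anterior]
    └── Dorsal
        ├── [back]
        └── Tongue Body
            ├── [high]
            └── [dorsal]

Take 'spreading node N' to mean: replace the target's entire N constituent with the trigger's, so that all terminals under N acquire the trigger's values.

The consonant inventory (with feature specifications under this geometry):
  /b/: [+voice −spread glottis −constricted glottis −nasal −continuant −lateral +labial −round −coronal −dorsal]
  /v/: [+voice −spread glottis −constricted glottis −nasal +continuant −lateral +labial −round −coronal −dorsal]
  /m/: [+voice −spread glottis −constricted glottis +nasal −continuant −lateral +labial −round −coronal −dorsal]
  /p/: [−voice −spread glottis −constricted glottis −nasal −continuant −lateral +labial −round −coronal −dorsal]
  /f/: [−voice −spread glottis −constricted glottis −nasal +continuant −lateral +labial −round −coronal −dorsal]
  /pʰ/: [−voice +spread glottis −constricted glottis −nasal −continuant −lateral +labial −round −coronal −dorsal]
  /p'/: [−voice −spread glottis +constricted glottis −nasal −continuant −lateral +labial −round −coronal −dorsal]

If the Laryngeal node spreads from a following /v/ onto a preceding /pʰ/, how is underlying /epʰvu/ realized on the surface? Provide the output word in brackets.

Terminals under Laryngeal in this geometry: [voice], [spread glottis], [constricted glottis].
The target acquires /v/'s values for everything under Laryngeal — [+voice], [−spread glottis], [−constricted glottis] — while keeping its own [nasal], [continuant], [lateral], ….
Among the inventory, only /b/ has exactly this specification, giving the surface form [ebvu].

[ebvu]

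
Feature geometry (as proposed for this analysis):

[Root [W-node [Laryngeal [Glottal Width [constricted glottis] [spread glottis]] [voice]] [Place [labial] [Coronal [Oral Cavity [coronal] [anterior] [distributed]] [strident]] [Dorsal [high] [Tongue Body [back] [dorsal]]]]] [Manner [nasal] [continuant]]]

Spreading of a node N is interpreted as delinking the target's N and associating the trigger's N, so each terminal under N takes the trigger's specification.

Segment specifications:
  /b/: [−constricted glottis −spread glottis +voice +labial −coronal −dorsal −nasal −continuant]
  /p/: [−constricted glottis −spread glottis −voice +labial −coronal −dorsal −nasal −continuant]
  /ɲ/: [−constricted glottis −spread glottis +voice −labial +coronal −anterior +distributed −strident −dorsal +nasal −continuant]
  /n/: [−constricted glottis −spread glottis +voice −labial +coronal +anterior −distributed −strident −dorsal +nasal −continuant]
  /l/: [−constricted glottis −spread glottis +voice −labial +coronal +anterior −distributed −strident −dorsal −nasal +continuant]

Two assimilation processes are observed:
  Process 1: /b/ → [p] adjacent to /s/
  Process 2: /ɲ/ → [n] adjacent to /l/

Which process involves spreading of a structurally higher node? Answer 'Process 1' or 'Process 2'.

Process 1

Process 1: the feature that changes is [voice]; the minimal node is [voice] (depth 3).
In Process 2, [anterior], [distributed] change, so the minimal spreading node is Oral Cavity at depth 4.
[voice] (depth 3) sits above Oral Cavity (depth 4), making Process 1 the one with the higher spreading node.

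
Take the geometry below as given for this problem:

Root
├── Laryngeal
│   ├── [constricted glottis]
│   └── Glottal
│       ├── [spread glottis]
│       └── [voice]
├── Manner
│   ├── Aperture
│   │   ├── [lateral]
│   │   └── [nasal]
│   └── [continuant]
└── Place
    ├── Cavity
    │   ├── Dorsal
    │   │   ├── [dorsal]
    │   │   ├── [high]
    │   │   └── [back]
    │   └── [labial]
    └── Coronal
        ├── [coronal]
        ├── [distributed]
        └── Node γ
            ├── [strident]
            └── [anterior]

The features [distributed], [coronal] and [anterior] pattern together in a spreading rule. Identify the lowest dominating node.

[distributed] is immediately dominated by Coronal.
[coronal] is immediately dominated by Coronal.
[anterior] is immediately dominated by Node γ.
The lowest node appearing on every path is Coronal; each proper daughter of Coronal fails to dominate at least one of the listed features.

Coronal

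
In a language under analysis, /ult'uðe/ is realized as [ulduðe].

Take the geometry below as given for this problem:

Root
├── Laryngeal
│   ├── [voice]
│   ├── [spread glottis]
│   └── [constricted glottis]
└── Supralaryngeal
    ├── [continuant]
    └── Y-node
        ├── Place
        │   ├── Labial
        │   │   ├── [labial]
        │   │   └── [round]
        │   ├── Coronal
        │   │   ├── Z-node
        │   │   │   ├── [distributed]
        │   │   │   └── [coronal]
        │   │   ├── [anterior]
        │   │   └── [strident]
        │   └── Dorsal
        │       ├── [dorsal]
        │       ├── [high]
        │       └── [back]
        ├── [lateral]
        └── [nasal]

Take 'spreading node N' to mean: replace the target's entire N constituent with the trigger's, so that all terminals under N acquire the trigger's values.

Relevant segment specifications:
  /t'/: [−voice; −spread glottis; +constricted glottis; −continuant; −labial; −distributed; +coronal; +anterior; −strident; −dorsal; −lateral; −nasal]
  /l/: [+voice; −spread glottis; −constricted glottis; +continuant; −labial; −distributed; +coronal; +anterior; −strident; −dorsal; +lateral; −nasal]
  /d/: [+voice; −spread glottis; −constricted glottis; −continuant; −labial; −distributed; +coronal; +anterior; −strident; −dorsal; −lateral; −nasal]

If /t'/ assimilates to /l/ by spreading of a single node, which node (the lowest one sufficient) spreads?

Comparing /t'/ with its surface form [d], the features that change are [voice], [constricted glottis].
In this geometry the lowest node dominating all of them is Laryngeal: every daughter of Laryngeal dominates only a proper subset, so no lower node suffices.
If Laryngeal spreads, every terminal under it takes /l/'s value, producing [d] as observed.
[continuant], [lateral] — on which /l/ differs from /t'/ — are unchanged, so Root cannot have spread; the constituent is no larger than Laryngeal.

Laryngeal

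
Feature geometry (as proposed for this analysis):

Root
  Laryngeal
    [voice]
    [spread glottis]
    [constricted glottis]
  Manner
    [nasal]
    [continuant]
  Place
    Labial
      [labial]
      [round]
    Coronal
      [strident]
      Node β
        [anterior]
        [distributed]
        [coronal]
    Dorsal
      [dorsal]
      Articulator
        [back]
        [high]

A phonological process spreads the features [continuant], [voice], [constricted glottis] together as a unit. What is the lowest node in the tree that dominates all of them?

Root

[continuant] is immediately dominated by Manner.
[voice] is immediately dominated by Laryngeal.
[constricted glottis] is immediately dominated by Laryngeal.
The lowest node appearing on every path is Root; each proper daughter of Root fails to dominate at least one of the listed features.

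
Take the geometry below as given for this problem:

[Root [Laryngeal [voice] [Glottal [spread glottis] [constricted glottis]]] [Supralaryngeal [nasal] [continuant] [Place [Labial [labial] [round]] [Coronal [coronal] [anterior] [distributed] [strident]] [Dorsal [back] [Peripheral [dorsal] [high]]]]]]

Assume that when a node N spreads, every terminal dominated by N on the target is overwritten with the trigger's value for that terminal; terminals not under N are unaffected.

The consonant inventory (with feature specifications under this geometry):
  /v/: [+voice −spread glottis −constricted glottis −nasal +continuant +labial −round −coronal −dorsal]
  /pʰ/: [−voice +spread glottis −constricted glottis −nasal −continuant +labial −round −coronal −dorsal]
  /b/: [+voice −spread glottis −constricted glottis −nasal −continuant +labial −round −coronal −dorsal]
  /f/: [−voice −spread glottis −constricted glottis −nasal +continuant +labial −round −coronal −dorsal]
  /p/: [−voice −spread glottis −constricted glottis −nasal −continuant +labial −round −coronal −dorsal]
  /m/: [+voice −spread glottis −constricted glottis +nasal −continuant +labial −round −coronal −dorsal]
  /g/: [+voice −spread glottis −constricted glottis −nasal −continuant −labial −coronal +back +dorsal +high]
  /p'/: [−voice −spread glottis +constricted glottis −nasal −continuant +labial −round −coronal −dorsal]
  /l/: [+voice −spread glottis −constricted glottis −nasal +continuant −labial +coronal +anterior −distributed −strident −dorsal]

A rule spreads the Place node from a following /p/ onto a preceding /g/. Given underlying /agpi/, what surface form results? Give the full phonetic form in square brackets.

Place immediately or transitively dominates [labial], [round], [coronal], [anterior], [distributed], [strident], [back], [dorsal], [high].
Spreading Place from /p/ onto /g/ replaces those values with /p/'s: [+labial], [−round], [−coronal], [−dorsal]. Features outside Place ([voice], [spread glottis], [constricted glottis], …) stay as in /g/.
Among the inventory, only /b/ has exactly this specification, giving the surface form [abpi].

[abpi]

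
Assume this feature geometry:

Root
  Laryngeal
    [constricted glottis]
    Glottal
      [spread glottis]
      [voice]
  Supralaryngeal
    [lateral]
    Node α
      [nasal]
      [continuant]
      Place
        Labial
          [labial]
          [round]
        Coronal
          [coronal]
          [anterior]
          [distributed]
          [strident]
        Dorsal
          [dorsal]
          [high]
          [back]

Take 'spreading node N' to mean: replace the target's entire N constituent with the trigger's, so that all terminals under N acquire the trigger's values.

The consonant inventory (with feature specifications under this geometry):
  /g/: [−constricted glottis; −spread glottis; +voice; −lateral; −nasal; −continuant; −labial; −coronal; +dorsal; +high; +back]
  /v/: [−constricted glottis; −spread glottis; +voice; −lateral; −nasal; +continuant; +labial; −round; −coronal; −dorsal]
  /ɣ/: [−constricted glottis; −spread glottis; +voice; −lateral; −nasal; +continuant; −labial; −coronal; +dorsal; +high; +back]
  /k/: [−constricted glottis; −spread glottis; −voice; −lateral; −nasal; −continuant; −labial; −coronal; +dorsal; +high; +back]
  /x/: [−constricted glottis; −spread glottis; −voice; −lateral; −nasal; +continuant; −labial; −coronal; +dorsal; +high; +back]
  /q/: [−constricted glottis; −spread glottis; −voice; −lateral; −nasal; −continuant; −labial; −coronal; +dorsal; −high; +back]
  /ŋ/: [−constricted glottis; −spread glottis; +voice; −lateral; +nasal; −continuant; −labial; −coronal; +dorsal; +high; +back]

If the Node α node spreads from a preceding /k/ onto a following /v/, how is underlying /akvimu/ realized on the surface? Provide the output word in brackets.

[akgimu]

The Node α node dominates the terminals [nasal], [continuant], [labial], [round], [coronal], [anterior], [distributed], [strident], [dorsal], [high], [back].
After delinking /v/'s Node α and linking /k/'s, the affected terminals become [−nasal], [−continuant], [−labial], [−coronal], [+dorsal], [+high], [+back]; [constricted glottis], [spread glottis], [voice], … (outside Node α) are retained from /v/.
Among the inventory, only /g/ has exactly this specification, giving the surface form [akgimu].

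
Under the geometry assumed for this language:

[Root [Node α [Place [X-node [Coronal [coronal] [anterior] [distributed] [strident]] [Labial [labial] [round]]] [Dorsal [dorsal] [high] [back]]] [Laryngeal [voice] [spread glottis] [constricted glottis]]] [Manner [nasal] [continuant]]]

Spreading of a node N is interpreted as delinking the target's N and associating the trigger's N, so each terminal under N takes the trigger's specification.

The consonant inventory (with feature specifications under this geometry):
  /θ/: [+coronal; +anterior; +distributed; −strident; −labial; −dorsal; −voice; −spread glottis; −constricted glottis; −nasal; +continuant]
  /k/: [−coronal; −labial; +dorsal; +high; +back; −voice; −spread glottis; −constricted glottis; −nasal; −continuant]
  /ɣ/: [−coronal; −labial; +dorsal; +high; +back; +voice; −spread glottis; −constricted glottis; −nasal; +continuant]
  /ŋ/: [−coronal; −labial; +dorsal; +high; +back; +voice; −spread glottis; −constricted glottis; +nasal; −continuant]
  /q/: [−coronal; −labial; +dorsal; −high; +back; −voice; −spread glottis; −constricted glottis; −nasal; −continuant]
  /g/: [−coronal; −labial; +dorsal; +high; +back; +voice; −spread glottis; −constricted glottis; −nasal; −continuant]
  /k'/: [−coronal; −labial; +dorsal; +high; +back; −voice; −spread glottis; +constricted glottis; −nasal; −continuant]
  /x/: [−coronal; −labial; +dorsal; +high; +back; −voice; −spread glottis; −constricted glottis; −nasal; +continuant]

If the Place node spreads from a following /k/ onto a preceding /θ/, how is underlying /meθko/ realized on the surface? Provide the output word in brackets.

The Place node dominates the terminals [coronal], [anterior], [distributed], [strident], [labial], [round], [dorsal], [high], [back].
Spreading Place from /k/ onto /θ/ replaces those values with /k/'s: [−coronal], [−labial], [+dorsal], [+high], [+back]. Features outside Place ([voice], [spread glottis], [constricted glottis], …) stay as in /θ/.
This feature bundle is that of [x], so /meθko/ surfaces as [mexko].

[mexko]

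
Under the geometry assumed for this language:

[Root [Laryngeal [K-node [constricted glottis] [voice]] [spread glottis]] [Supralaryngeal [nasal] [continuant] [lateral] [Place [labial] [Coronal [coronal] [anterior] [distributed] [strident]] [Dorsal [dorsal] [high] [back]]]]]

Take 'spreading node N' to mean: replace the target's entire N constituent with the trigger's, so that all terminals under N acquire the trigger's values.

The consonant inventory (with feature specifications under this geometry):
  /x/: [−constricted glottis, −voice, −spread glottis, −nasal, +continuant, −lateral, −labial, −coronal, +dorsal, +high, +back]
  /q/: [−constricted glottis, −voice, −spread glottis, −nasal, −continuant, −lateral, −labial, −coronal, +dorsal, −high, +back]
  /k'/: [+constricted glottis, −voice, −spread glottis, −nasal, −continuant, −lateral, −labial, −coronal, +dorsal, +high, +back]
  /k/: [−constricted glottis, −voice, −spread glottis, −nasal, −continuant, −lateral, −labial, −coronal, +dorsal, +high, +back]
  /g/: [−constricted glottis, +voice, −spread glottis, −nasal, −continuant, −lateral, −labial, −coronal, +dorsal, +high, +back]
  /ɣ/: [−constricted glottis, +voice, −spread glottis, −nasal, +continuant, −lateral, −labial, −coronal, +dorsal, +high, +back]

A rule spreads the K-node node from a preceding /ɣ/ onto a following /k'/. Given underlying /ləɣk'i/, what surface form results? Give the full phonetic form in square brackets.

[ləɣgi]

K-node immediately or transitively dominates [constricted glottis], [voice].
After delinking /k'/'s K-node and linking /ɣ/'s, the affected terminals become [−constricted glottis], [+voice]; [spread glottis], [nasal], [continuant], … (outside K-node) are retained from /k'/.
This feature bundle is that of [g], so /ləɣk'i/ surfaces as [ləɣgi].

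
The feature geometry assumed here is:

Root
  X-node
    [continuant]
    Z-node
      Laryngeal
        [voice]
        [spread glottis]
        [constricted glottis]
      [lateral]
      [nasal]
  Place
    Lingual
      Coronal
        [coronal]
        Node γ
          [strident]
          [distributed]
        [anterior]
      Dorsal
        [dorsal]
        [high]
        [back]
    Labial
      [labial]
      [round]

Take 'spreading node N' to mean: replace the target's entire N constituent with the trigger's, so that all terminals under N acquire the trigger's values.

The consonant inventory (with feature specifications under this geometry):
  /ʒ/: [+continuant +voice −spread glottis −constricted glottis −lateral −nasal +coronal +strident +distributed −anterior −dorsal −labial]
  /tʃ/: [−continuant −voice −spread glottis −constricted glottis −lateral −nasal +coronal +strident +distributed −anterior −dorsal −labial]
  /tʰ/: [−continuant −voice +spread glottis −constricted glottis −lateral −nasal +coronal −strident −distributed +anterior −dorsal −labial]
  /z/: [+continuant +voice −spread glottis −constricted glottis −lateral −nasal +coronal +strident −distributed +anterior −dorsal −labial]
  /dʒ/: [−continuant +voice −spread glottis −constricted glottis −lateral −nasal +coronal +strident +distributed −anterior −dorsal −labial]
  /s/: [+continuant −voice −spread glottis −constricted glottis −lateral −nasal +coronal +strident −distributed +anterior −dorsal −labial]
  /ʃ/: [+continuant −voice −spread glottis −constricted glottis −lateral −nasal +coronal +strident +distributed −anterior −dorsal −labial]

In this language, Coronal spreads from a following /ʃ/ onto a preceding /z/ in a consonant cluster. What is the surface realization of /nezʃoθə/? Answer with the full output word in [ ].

[neʒʃoθə]

The Coronal node dominates the terminals [coronal], [strident], [distributed], [anterior].
After delinking /z/'s Coronal and linking /ʃ/'s, the affected terminals become [+coronal], [+strident], [+distributed], [−anterior]; [continuant], [voice], [spread glottis], … (outside Coronal) are retained from /z/.
The resulting bundle matches /ʒ/ in the inventory; substituting it for /z/ gives [neʒʃoθə].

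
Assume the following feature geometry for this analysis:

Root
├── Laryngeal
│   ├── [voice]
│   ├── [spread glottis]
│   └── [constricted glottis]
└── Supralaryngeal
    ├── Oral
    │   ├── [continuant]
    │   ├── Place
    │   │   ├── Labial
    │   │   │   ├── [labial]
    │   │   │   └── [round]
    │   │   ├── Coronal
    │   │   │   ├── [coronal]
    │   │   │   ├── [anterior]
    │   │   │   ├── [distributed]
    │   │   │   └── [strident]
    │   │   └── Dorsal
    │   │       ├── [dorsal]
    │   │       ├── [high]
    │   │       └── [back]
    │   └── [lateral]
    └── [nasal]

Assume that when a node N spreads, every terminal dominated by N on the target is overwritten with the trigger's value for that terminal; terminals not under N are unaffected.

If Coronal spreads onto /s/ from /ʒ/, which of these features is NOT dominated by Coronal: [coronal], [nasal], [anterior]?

Coronal dominates exactly [coronal], [anterior], [distributed], [strident].
Spreading Coronal replaces [coronal], [anterior] with the trigger's values, since each sits inside the Coronal constituent.
[nasal] is not within the Coronal subtree (it hangs from Supralaryngeal), so /s/'s [nasal] value survives.

[nasal]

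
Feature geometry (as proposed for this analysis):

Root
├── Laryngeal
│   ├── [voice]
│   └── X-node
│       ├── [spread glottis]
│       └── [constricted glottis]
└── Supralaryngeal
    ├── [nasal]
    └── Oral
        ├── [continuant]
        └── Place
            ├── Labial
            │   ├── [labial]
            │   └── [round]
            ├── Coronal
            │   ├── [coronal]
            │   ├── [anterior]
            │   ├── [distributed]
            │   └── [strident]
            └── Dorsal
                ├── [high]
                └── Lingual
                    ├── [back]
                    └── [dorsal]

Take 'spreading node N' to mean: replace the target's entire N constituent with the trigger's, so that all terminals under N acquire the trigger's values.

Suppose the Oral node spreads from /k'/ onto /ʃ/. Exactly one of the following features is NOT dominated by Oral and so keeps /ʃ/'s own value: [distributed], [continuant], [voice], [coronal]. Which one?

The terminals dominated by Oral are [continuant], [labial], [round], [coronal], [anterior], [distributed], [strident], [high], [back], [dorsal].
Of the listed options, [continuant], [coronal], [distributed] are among these and would be overwritten by spreading Oral.
[voice] attaches under Laryngeal, not under Oral, so /ʃ/ retains its own value for [voice].

[voice]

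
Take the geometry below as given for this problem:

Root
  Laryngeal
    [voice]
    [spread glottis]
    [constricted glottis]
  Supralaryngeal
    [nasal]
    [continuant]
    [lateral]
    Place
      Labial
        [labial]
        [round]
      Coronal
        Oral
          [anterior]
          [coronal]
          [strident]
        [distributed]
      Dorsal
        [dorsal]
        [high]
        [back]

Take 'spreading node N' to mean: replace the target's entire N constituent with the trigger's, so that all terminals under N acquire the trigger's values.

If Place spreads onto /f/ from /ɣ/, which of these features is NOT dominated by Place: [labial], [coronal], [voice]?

[voice]

Under this geometry, Place contains [labial], [round], [anterior], [coronal], [strident], [distributed], [dorsal], [high], [back].
[coronal], [labial] all lie under Place, so they are overwritten when Place spreads.
[voice] is not within the Place subtree (it hangs from Laryngeal), so /f/'s [voice] value survives.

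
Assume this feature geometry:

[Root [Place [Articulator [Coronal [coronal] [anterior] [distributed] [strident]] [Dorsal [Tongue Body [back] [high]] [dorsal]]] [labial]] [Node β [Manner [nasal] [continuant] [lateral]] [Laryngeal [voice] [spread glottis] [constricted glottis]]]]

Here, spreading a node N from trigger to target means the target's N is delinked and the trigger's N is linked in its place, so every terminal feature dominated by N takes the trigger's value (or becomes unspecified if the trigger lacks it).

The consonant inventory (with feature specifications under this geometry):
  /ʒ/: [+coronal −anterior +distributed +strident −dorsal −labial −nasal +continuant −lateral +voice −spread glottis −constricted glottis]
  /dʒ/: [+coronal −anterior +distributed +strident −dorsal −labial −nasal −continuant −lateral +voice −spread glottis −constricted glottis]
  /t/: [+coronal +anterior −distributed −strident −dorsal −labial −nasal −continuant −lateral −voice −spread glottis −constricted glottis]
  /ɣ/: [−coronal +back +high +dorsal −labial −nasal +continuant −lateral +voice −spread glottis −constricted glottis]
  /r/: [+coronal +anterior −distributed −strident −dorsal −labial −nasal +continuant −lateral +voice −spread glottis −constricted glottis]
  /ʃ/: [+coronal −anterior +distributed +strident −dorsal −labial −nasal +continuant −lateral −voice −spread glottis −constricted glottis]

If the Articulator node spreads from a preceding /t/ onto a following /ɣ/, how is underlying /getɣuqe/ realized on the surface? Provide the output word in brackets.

Terminals under Articulator in this geometry: [coronal], [anterior], [distributed], [strident], [back], [high], [dorsal].
After delinking /ɣ/'s Articulator and linking /t/'s, the affected terminals become [+coronal], [+anterior], [−distributed], [−strident], [−dorsal]; [labial], [nasal], [continuant], … (outside Articulator) are retained from /ɣ/.
The resulting bundle matches /r/ in the inventory; substituting it for /ɣ/ gives [getruqe].

[getruqe]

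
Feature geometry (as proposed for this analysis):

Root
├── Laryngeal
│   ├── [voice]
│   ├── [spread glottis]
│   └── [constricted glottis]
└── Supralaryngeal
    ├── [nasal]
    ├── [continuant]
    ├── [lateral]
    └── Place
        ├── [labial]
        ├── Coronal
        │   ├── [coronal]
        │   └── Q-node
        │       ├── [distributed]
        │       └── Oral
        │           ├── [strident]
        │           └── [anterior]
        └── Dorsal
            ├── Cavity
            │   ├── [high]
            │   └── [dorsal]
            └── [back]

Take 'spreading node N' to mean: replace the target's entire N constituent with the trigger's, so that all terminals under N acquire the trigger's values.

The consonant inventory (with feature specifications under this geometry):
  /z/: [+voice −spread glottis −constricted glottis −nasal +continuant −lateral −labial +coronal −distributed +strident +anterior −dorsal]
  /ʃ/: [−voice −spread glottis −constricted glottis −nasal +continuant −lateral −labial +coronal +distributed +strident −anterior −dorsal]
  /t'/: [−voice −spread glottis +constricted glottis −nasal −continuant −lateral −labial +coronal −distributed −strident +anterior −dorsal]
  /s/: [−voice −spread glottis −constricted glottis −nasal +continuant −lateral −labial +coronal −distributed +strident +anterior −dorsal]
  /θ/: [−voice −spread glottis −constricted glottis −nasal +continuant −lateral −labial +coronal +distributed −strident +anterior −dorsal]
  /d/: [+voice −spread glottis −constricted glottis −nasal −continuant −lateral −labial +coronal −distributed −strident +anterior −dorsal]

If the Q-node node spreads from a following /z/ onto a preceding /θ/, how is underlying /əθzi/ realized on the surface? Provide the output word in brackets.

Q-node immediately or transitively dominates [distributed], [strident], [anterior].
The target acquires /z/'s values for everything under Q-node — [−distributed], [+strident], [+anterior] — while keeping its own [voice], [spread glottis], [constricted glottis], ….
This feature bundle is that of [s], so /əθzi/ surfaces as [əszi].

[əszi]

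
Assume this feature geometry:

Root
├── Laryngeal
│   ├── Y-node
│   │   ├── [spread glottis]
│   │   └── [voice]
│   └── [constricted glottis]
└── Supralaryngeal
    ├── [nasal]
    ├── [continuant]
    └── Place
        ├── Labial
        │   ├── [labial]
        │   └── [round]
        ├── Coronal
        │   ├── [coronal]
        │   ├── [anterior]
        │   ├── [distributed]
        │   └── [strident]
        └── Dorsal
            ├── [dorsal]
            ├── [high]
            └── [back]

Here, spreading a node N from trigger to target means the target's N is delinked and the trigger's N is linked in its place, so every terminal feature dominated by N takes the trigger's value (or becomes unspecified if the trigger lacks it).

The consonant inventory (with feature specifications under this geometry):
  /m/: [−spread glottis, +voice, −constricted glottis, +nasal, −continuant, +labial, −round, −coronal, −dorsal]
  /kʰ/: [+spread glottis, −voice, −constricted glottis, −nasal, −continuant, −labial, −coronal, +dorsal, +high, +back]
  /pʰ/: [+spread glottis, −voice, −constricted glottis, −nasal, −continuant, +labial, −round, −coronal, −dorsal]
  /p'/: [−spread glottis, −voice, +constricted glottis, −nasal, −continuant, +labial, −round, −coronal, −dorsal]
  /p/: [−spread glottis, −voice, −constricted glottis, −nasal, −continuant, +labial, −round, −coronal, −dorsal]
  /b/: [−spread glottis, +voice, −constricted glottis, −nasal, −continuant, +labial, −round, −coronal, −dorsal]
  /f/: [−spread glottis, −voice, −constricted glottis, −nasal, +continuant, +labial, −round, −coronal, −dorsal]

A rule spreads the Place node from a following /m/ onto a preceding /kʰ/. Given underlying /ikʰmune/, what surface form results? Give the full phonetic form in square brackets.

Terminals under Place in this geometry: [labial], [round], [coronal], [anterior], [distributed], [strident], [dorsal], [high], [back].
The target acquires /m/'s values for everything under Place — [+labial], [−round], [−coronal], [−dorsal] — while keeping its own [spread glottis], [voice], [constricted glottis], ….
Among the inventory, only /pʰ/ has exactly this specification, giving the surface form [ipʰmune].

[ipʰmune]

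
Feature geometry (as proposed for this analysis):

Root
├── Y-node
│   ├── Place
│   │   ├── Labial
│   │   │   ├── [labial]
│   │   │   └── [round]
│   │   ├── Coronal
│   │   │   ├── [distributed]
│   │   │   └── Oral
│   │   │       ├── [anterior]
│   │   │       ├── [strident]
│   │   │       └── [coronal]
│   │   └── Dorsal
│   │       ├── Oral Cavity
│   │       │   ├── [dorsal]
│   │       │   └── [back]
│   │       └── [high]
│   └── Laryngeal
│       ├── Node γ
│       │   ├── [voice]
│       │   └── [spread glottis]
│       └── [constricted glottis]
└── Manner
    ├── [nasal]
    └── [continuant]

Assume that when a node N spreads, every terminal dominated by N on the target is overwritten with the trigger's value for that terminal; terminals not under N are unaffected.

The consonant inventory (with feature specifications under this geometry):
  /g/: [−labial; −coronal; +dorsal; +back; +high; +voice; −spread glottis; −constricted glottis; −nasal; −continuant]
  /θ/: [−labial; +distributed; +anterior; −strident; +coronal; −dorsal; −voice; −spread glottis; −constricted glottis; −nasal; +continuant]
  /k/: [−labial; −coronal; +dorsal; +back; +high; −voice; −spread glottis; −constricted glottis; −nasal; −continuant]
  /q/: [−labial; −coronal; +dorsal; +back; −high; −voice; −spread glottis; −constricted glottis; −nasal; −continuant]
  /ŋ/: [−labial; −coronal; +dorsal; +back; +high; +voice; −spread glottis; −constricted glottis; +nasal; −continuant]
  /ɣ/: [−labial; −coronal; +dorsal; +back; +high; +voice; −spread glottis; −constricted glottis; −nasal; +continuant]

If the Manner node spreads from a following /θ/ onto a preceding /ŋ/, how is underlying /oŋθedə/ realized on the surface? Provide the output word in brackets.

The Manner node dominates the terminals [nasal], [continuant].
After delinking /ŋ/'s Manner and linking /θ/'s, the affected terminals become [−nasal], [+continuant]; [labial], [coronal], [dorsal], … (outside Manner) are retained from /ŋ/.
This feature bundle is that of [ɣ], so /oŋθedə/ surfaces as [oɣθedə].

[oɣθedə]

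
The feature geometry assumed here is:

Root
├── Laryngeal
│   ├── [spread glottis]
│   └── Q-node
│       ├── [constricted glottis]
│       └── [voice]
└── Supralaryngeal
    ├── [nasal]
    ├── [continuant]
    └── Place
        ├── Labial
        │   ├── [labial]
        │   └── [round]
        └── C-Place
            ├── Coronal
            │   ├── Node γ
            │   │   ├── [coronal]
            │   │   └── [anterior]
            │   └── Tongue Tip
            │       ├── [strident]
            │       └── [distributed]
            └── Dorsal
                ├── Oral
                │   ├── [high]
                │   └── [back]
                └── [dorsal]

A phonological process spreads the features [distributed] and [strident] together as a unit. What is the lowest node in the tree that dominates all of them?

[distributed] lies under Tongue Tip (below Supralaryngeal).
[strident]: Root / Supralaryngeal / Place / C-Place / Coronal / Tongue Tip / [strident].
These paths first converge at Tongue Tip; no daughter of Tongue Tip dominates all 2 features, so Tongue Tip is the minimal constituent.

Tongue Tip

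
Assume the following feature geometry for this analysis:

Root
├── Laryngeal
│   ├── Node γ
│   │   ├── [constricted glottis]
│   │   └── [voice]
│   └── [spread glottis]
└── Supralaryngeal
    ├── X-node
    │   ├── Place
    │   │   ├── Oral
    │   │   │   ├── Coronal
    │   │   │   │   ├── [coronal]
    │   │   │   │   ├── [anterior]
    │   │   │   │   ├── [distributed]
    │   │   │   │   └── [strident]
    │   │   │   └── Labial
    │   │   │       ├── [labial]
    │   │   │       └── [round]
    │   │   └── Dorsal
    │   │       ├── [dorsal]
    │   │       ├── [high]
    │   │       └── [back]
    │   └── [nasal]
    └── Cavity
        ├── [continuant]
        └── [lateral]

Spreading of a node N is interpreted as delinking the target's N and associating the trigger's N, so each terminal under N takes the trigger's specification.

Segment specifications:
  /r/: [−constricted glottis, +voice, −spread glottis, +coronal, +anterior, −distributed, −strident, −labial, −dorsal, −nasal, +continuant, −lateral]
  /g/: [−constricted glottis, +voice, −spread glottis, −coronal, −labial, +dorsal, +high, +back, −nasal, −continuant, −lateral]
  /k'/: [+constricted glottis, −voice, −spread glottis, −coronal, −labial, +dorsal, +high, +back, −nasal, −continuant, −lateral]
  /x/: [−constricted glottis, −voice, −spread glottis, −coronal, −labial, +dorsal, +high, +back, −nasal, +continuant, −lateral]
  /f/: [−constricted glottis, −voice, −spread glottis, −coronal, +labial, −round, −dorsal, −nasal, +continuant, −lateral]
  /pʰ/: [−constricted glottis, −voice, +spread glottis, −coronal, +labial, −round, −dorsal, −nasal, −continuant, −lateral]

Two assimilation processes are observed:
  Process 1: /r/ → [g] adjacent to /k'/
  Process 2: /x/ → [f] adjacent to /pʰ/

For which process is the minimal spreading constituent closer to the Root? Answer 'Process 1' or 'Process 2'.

Process 1

Process 1 alters [continuant], [coronal], [anterior], [distributed], [strident], [dorsal], [high], [back]; the lowest common ancestor is Supralaryngeal (depth 1 from Root).
Process 2: the features that change are [labial], [round], [dorsal], [high], [back]; the minimal node is Place (depth 3).
Supralaryngeal (depth 1) sits above Place (depth 3), making Process 1 the one with the higher spreading node.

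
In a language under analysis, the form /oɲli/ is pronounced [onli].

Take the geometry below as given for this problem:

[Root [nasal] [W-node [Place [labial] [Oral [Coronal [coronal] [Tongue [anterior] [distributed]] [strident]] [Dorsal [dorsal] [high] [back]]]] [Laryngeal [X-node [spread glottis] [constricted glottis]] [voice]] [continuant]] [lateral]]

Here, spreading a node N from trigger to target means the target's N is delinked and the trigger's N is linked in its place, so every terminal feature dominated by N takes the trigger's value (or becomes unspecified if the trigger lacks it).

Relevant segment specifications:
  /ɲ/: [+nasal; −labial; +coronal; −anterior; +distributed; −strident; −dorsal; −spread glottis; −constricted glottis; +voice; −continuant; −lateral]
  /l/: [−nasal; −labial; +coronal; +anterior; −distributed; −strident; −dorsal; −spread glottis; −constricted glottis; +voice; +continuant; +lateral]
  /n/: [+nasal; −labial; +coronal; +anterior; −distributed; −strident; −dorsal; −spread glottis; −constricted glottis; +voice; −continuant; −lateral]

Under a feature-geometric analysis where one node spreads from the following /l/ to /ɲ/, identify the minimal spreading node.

Tongue

Feature comparison: [anterior], [distributed] differ between /ɲ/ and [n]; the remaining terminals match.
Tracing each changed feature up the tree, the paths first meet at Tongue; any lower node misses at least one of them.
Delinking /ɲ/'s Tongue and associating /l/'s Tongue gives precisely the feature bundle of [n].
[nasal], [lateral] stay as in /ɲ/ although /l/ differs there, so no node dominating them spread; among the remaining candidates Tongue is the lowest that derives the output.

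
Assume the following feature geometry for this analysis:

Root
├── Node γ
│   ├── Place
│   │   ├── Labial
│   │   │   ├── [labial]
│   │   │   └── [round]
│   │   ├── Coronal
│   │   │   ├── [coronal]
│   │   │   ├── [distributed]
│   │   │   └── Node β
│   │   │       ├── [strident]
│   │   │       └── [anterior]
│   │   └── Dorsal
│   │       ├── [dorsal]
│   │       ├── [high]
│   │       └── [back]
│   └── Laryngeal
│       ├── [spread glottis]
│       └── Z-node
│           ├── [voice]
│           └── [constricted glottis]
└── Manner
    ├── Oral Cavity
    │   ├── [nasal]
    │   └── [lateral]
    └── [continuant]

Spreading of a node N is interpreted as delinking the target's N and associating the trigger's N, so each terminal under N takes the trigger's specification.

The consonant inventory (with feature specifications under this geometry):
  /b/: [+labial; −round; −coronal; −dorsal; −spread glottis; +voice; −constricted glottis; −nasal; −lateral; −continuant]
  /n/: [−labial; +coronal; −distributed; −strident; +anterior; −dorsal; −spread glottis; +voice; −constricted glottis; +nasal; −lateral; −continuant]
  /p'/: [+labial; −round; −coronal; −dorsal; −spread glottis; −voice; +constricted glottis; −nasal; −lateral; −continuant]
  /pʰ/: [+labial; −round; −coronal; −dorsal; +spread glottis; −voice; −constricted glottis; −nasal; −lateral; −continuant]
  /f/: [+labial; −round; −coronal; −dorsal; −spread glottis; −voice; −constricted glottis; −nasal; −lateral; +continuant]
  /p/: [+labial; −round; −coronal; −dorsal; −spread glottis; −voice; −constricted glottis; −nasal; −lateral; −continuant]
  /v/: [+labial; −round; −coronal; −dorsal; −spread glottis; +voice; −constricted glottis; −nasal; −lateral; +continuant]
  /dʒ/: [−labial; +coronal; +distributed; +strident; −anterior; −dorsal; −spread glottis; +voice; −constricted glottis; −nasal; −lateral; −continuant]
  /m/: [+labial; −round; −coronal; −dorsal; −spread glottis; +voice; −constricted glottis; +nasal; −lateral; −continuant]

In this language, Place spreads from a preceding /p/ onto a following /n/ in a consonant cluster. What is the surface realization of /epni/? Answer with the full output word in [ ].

Terminals under Place in this geometry: [labial], [round], [coronal], [distributed], [strident], [anterior], [dorsal], [high], [back].
Spreading Place from /p/ onto /n/ replaces those values with /p/'s: [+labial], [−round], [−coronal], [−dorsal]. Features outside Place ([spread glottis], [voice], [constricted glottis], …) stay as in /n/.
This feature bundle is that of [m], so /epni/ surfaces as [epmi].

[epmi]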